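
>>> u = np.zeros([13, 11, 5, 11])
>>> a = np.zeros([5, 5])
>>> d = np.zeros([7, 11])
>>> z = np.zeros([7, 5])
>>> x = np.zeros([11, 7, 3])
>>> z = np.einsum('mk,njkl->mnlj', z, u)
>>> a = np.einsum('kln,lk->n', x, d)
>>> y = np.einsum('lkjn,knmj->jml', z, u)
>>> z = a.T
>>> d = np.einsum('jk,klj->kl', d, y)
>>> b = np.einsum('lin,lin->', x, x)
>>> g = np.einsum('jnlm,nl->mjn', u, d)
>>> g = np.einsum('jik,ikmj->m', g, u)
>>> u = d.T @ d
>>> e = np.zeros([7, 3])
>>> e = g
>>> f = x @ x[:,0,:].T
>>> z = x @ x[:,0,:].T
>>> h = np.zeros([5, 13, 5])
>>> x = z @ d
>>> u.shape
(5, 5)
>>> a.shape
(3,)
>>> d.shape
(11, 5)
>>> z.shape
(11, 7, 11)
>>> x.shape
(11, 7, 5)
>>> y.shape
(11, 5, 7)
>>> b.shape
()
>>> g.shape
(5,)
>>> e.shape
(5,)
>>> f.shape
(11, 7, 11)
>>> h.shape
(5, 13, 5)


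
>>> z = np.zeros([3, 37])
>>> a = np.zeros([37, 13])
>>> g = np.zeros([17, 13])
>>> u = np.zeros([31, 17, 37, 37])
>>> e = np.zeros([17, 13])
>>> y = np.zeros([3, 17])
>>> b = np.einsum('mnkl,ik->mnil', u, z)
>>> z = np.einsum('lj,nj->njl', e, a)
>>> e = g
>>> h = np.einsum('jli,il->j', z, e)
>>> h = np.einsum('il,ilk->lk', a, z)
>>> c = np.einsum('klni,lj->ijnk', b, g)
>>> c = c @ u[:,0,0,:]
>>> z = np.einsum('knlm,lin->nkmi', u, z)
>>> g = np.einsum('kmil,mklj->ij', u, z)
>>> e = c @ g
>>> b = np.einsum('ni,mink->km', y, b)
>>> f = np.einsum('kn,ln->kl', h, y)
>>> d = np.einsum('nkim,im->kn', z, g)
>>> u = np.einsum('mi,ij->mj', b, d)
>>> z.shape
(17, 31, 37, 13)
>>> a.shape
(37, 13)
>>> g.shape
(37, 13)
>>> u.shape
(37, 17)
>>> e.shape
(37, 13, 3, 13)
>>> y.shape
(3, 17)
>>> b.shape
(37, 31)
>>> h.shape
(13, 17)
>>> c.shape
(37, 13, 3, 37)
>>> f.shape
(13, 3)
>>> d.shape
(31, 17)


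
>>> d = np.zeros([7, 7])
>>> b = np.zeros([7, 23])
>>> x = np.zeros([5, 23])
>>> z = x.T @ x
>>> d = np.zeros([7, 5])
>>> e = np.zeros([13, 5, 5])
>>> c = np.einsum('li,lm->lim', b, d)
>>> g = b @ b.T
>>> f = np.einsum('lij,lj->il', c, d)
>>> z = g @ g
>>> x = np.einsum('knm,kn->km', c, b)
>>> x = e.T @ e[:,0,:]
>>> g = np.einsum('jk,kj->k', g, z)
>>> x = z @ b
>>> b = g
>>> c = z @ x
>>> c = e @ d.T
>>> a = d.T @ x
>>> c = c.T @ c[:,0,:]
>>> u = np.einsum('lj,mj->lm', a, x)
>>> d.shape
(7, 5)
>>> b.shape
(7,)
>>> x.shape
(7, 23)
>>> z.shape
(7, 7)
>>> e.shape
(13, 5, 5)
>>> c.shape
(7, 5, 7)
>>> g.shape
(7,)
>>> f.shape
(23, 7)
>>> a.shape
(5, 23)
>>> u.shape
(5, 7)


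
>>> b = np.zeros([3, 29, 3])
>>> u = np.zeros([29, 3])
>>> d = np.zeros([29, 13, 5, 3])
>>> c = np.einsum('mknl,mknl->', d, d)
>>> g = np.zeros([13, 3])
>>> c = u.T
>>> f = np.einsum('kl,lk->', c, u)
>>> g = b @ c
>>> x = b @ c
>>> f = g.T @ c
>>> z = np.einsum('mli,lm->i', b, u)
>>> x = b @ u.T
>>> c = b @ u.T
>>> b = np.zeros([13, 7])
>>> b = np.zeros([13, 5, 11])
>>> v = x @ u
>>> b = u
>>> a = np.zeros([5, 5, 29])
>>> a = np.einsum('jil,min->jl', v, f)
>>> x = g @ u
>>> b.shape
(29, 3)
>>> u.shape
(29, 3)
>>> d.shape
(29, 13, 5, 3)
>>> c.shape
(3, 29, 29)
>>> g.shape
(3, 29, 29)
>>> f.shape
(29, 29, 29)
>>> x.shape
(3, 29, 3)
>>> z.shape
(3,)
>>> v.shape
(3, 29, 3)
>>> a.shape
(3, 3)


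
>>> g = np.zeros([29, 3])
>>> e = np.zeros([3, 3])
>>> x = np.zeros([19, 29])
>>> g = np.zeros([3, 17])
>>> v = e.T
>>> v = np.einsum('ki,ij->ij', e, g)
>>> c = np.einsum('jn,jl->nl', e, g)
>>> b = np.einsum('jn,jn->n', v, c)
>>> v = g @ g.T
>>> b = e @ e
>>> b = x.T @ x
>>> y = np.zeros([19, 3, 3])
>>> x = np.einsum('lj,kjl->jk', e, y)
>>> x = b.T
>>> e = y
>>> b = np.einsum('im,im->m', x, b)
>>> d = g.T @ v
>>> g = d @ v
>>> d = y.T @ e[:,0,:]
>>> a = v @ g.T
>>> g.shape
(17, 3)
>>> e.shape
(19, 3, 3)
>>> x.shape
(29, 29)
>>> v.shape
(3, 3)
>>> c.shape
(3, 17)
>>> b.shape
(29,)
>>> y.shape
(19, 3, 3)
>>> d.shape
(3, 3, 3)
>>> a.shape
(3, 17)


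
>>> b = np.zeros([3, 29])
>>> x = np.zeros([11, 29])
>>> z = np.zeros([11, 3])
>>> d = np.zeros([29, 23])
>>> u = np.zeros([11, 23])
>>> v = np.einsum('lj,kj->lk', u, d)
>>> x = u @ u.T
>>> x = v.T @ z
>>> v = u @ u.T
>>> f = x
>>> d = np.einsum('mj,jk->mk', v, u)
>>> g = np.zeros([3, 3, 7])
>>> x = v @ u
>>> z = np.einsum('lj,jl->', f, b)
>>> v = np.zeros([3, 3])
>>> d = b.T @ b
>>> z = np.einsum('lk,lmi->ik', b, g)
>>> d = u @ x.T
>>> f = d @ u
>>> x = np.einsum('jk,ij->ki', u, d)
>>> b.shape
(3, 29)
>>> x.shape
(23, 11)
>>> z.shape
(7, 29)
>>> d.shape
(11, 11)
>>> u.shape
(11, 23)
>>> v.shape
(3, 3)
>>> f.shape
(11, 23)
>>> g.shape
(3, 3, 7)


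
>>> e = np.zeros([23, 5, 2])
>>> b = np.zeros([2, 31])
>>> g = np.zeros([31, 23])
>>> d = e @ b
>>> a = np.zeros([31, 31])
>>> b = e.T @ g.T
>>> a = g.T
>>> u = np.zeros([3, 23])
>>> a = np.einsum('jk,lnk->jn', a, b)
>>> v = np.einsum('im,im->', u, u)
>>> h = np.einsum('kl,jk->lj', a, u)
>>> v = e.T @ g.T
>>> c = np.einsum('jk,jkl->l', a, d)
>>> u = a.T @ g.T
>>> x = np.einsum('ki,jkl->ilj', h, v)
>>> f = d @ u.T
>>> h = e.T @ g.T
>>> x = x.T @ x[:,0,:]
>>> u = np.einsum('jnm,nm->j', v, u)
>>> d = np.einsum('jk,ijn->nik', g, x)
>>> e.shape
(23, 5, 2)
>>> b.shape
(2, 5, 31)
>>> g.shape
(31, 23)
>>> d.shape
(2, 2, 23)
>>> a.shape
(23, 5)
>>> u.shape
(2,)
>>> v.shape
(2, 5, 31)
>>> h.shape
(2, 5, 31)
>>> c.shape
(31,)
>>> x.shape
(2, 31, 2)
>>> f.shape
(23, 5, 5)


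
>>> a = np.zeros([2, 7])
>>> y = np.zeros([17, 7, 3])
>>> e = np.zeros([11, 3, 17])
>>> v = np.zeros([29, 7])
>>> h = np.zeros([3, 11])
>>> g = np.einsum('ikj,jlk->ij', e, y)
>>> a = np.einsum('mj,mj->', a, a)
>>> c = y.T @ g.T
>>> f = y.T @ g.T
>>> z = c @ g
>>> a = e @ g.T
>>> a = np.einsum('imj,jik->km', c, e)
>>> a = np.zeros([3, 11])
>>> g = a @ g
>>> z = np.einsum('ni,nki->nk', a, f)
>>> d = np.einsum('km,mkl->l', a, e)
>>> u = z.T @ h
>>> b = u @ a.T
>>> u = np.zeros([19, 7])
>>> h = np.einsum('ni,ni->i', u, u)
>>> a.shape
(3, 11)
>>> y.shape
(17, 7, 3)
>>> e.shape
(11, 3, 17)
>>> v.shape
(29, 7)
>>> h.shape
(7,)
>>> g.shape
(3, 17)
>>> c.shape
(3, 7, 11)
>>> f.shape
(3, 7, 11)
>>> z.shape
(3, 7)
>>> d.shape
(17,)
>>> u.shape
(19, 7)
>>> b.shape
(7, 3)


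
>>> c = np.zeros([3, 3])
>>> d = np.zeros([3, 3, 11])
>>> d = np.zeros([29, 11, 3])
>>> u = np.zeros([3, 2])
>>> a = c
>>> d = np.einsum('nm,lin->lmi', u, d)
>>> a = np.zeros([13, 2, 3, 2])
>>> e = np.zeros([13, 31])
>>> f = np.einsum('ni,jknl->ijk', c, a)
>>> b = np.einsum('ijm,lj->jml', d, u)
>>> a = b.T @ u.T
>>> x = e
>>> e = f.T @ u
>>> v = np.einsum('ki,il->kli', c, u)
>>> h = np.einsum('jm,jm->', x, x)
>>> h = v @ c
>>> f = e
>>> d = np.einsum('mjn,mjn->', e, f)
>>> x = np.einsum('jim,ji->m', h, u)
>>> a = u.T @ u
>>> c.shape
(3, 3)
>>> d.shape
()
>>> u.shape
(3, 2)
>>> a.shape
(2, 2)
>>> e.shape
(2, 13, 2)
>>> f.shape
(2, 13, 2)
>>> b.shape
(2, 11, 3)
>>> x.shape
(3,)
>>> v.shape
(3, 2, 3)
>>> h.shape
(3, 2, 3)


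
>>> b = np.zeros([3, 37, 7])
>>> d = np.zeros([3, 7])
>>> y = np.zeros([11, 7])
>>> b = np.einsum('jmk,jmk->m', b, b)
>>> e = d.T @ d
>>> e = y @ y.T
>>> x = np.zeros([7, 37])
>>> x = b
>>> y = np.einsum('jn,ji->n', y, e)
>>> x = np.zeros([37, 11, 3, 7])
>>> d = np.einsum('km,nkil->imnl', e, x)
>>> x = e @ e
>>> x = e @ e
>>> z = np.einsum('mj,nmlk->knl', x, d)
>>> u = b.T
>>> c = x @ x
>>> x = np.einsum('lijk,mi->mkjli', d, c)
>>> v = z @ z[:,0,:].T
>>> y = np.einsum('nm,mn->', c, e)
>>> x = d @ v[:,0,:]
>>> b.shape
(37,)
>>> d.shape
(3, 11, 37, 7)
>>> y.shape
()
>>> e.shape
(11, 11)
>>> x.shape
(3, 11, 37, 7)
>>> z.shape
(7, 3, 37)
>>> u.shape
(37,)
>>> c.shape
(11, 11)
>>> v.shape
(7, 3, 7)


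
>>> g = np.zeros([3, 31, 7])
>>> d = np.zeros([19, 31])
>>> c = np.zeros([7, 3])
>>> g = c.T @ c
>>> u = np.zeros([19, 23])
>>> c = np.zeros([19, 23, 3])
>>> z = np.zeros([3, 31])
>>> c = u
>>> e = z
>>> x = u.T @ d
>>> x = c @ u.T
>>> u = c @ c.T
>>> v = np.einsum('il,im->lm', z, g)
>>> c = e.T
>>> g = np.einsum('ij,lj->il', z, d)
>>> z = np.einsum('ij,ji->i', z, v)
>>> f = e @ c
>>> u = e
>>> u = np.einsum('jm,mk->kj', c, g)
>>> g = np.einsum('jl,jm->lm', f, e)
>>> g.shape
(3, 31)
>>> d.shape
(19, 31)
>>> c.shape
(31, 3)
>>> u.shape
(19, 31)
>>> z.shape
(3,)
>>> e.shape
(3, 31)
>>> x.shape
(19, 19)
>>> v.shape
(31, 3)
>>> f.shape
(3, 3)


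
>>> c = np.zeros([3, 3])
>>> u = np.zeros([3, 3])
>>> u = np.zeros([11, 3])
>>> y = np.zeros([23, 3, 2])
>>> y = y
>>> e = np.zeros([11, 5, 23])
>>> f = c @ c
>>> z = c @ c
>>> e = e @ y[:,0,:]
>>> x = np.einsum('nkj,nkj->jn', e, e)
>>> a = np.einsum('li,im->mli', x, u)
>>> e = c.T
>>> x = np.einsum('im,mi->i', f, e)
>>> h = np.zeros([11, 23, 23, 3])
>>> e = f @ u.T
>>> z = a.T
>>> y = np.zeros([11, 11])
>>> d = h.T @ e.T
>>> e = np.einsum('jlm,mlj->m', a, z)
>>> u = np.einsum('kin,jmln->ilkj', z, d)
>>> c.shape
(3, 3)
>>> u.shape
(2, 23, 11, 3)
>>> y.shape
(11, 11)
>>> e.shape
(11,)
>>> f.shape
(3, 3)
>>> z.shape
(11, 2, 3)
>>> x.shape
(3,)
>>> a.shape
(3, 2, 11)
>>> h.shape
(11, 23, 23, 3)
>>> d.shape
(3, 23, 23, 3)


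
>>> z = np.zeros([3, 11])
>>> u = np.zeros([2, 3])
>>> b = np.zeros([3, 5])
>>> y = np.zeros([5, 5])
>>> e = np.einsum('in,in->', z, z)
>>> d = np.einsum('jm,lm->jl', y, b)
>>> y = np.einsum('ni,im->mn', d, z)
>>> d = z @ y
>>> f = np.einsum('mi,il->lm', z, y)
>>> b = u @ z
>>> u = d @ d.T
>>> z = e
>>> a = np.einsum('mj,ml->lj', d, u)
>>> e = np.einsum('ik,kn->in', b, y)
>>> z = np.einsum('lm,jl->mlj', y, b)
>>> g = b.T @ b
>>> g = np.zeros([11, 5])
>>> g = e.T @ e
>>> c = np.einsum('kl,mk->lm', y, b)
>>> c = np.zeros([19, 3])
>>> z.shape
(5, 11, 2)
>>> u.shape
(3, 3)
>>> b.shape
(2, 11)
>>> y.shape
(11, 5)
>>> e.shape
(2, 5)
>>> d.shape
(3, 5)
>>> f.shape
(5, 3)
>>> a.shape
(3, 5)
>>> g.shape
(5, 5)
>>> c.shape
(19, 3)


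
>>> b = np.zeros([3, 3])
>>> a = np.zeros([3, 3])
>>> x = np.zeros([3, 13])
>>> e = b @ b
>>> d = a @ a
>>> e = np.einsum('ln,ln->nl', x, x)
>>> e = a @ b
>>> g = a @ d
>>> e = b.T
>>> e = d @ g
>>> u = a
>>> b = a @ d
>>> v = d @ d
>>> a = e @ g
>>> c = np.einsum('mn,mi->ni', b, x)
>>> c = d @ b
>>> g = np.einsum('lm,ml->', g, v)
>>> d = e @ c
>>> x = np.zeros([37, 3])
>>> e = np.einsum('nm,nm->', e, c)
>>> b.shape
(3, 3)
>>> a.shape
(3, 3)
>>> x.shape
(37, 3)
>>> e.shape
()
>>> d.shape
(3, 3)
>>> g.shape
()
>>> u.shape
(3, 3)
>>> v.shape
(3, 3)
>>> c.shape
(3, 3)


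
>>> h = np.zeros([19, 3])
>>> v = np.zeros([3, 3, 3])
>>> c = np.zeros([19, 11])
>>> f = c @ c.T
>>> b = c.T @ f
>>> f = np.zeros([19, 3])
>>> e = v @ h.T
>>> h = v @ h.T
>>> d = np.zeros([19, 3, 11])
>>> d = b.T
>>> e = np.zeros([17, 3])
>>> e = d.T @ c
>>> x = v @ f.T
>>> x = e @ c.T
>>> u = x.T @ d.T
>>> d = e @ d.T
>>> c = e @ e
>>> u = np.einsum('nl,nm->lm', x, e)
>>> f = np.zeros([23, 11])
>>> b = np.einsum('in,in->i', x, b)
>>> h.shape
(3, 3, 19)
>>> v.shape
(3, 3, 3)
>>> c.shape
(11, 11)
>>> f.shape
(23, 11)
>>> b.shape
(11,)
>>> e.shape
(11, 11)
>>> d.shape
(11, 19)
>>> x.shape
(11, 19)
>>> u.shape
(19, 11)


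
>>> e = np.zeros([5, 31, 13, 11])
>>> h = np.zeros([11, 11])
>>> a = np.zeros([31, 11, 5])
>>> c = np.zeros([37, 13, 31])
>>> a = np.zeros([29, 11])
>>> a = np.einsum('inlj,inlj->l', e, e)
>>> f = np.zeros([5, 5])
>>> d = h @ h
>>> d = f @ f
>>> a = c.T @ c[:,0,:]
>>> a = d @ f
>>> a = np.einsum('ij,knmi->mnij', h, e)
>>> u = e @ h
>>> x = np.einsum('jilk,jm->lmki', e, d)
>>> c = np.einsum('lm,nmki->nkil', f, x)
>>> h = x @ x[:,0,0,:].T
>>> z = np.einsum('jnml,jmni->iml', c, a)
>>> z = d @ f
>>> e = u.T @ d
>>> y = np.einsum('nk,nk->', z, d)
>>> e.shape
(11, 13, 31, 5)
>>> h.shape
(13, 5, 11, 13)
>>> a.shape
(13, 31, 11, 11)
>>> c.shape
(13, 11, 31, 5)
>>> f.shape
(5, 5)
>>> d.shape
(5, 5)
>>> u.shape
(5, 31, 13, 11)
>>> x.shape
(13, 5, 11, 31)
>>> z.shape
(5, 5)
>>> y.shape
()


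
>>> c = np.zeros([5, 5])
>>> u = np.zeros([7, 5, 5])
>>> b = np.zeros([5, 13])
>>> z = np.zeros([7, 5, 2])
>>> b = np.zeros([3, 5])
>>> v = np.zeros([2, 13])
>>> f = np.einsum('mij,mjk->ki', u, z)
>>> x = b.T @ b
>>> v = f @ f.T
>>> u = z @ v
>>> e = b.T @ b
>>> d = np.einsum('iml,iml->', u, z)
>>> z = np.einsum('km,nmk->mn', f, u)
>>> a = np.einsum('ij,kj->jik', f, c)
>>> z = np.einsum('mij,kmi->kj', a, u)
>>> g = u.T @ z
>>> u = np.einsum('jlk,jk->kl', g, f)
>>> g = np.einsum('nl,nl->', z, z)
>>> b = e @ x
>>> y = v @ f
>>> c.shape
(5, 5)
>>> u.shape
(5, 5)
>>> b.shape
(5, 5)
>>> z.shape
(7, 5)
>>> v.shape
(2, 2)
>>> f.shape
(2, 5)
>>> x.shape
(5, 5)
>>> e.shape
(5, 5)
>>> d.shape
()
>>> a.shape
(5, 2, 5)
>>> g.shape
()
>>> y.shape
(2, 5)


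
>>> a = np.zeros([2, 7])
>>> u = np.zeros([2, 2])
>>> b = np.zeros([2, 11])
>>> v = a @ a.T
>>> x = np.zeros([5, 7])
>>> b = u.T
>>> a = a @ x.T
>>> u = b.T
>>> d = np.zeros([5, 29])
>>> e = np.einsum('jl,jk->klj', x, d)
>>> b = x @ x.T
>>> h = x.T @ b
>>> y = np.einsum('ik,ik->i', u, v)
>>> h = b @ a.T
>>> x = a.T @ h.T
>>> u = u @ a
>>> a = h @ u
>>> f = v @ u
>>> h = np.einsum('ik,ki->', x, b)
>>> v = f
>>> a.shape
(5, 5)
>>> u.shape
(2, 5)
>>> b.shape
(5, 5)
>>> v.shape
(2, 5)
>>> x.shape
(5, 5)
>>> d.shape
(5, 29)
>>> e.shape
(29, 7, 5)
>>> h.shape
()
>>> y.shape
(2,)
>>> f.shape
(2, 5)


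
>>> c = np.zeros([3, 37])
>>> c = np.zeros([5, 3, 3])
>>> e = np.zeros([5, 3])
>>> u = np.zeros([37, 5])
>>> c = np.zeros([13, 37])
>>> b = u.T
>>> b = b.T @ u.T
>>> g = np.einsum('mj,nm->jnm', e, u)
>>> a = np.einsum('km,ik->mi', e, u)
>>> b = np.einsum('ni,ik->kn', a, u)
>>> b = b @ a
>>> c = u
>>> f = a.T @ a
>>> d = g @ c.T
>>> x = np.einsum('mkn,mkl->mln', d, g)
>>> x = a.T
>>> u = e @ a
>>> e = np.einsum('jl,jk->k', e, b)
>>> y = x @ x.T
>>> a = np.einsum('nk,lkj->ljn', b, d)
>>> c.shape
(37, 5)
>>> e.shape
(37,)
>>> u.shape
(5, 37)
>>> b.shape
(5, 37)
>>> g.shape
(3, 37, 5)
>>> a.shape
(3, 37, 5)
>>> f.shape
(37, 37)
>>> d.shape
(3, 37, 37)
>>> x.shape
(37, 3)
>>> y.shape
(37, 37)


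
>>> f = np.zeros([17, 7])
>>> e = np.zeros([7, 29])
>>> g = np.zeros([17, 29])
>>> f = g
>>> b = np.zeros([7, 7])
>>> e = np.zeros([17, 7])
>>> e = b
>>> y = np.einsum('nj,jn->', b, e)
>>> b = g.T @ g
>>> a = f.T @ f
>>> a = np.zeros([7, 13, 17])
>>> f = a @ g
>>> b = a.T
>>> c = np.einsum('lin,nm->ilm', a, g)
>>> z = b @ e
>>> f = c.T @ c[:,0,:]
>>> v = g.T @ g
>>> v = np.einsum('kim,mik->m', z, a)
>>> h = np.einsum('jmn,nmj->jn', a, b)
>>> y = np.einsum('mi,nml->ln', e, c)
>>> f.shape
(29, 7, 29)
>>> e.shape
(7, 7)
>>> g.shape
(17, 29)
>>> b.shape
(17, 13, 7)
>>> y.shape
(29, 13)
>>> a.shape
(7, 13, 17)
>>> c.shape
(13, 7, 29)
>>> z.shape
(17, 13, 7)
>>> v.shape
(7,)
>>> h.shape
(7, 17)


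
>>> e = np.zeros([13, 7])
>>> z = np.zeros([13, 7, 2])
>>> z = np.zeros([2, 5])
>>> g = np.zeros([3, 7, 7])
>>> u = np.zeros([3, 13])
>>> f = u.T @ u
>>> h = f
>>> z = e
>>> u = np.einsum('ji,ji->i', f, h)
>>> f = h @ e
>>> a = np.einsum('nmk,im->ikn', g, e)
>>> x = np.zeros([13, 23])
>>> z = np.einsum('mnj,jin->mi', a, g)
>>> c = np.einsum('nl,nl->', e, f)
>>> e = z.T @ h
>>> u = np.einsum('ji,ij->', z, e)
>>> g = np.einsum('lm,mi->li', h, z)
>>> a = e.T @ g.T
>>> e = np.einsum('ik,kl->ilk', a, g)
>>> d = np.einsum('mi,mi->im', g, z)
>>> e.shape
(13, 7, 13)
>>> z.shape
(13, 7)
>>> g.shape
(13, 7)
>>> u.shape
()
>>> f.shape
(13, 7)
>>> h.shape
(13, 13)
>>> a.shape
(13, 13)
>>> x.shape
(13, 23)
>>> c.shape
()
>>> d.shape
(7, 13)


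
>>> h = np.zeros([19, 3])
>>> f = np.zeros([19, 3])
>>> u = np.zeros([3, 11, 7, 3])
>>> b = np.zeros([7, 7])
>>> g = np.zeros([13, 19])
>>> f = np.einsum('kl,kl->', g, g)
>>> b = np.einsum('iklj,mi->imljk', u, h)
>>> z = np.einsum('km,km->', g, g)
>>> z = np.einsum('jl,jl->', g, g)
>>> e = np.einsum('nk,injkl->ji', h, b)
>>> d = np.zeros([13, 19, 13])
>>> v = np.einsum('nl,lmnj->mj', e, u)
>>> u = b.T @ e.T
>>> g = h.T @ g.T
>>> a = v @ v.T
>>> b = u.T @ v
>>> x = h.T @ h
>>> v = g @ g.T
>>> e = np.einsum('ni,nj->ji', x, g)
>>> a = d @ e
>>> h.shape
(19, 3)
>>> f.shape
()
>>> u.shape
(11, 3, 7, 19, 7)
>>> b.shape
(7, 19, 7, 3, 3)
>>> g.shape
(3, 13)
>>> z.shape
()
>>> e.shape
(13, 3)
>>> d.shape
(13, 19, 13)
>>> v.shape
(3, 3)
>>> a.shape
(13, 19, 3)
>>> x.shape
(3, 3)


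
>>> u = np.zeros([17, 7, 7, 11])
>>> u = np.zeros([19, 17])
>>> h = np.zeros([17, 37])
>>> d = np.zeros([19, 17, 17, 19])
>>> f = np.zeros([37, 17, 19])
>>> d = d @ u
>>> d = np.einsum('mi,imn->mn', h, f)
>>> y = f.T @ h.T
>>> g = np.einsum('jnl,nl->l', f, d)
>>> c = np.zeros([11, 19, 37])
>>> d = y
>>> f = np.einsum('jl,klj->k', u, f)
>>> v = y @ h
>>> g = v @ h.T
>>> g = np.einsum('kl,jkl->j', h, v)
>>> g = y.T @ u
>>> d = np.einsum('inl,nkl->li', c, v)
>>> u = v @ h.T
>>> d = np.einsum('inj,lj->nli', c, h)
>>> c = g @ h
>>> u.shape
(19, 17, 17)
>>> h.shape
(17, 37)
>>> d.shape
(19, 17, 11)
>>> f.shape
(37,)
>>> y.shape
(19, 17, 17)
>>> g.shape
(17, 17, 17)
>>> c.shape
(17, 17, 37)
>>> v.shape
(19, 17, 37)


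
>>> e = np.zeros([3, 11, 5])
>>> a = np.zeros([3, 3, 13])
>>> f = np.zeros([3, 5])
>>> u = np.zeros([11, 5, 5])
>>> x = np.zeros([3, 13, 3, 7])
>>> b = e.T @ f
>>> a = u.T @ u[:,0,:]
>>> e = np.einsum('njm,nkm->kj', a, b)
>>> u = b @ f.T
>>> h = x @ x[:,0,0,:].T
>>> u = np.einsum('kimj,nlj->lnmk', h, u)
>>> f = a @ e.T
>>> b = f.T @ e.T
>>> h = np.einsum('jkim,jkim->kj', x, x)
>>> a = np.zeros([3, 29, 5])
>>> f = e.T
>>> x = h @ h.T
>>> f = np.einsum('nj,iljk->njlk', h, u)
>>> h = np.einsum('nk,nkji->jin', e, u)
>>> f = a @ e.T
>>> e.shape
(11, 5)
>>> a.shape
(3, 29, 5)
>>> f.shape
(3, 29, 11)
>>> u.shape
(11, 5, 3, 3)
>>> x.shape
(13, 13)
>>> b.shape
(11, 5, 11)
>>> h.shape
(3, 3, 11)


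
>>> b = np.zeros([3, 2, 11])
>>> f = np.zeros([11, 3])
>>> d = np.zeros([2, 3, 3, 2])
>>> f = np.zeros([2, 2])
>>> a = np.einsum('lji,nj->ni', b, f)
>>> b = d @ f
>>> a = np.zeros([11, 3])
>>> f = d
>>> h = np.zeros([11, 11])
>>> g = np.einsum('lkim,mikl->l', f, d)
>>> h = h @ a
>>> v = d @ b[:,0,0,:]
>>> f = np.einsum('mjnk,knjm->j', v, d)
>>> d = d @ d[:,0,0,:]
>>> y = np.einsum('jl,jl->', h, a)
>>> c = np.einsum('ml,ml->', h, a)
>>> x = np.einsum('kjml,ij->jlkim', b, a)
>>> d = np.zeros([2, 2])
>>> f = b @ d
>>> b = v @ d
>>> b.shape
(2, 3, 3, 2)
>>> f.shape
(2, 3, 3, 2)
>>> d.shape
(2, 2)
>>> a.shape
(11, 3)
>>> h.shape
(11, 3)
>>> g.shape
(2,)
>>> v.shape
(2, 3, 3, 2)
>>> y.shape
()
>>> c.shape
()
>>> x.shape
(3, 2, 2, 11, 3)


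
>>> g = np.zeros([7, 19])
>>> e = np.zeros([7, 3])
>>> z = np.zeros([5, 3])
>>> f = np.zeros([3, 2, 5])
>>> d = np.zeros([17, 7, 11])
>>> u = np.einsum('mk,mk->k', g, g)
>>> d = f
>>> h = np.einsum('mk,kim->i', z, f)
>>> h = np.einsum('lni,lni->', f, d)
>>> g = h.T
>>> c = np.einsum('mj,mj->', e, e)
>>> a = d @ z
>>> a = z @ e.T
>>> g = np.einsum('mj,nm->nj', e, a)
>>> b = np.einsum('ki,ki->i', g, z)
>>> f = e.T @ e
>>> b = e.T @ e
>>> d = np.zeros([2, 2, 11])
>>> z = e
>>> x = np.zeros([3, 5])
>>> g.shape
(5, 3)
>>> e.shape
(7, 3)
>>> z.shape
(7, 3)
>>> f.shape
(3, 3)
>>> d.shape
(2, 2, 11)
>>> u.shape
(19,)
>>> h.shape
()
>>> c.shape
()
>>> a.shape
(5, 7)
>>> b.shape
(3, 3)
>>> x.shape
(3, 5)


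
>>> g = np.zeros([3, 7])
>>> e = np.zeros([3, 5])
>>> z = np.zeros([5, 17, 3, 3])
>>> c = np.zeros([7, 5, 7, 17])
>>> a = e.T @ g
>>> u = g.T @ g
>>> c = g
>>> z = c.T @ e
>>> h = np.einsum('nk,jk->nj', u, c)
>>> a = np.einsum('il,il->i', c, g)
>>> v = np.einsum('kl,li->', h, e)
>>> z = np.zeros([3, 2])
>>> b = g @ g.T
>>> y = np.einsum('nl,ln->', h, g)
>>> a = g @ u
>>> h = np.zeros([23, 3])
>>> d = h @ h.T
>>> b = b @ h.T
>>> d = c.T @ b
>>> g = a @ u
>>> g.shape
(3, 7)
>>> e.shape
(3, 5)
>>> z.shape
(3, 2)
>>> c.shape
(3, 7)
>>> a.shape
(3, 7)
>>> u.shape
(7, 7)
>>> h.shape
(23, 3)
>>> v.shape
()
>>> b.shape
(3, 23)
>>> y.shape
()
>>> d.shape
(7, 23)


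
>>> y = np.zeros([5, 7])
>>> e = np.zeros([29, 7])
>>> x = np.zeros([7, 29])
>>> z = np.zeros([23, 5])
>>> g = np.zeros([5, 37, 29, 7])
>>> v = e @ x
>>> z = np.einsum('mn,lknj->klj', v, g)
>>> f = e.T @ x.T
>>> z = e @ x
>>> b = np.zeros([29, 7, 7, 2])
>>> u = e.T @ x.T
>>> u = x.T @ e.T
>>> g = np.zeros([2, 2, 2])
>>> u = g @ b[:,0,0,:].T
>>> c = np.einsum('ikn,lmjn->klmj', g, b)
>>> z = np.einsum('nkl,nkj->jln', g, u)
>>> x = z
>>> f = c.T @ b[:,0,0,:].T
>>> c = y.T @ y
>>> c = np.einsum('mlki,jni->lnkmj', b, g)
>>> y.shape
(5, 7)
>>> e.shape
(29, 7)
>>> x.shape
(29, 2, 2)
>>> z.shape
(29, 2, 2)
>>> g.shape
(2, 2, 2)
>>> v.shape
(29, 29)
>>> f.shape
(7, 7, 29, 29)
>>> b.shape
(29, 7, 7, 2)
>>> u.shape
(2, 2, 29)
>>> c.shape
(7, 2, 7, 29, 2)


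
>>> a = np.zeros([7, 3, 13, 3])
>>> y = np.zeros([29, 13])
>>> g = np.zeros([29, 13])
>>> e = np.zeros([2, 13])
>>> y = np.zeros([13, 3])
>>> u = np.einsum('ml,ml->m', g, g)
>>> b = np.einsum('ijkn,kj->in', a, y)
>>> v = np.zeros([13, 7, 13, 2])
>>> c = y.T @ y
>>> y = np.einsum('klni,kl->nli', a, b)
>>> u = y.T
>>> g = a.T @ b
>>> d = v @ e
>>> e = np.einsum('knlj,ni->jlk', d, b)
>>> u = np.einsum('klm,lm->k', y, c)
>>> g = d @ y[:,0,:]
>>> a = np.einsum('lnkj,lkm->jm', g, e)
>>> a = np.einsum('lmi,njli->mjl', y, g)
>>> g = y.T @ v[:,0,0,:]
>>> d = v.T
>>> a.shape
(3, 7, 13)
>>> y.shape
(13, 3, 3)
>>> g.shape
(3, 3, 2)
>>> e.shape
(13, 13, 13)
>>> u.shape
(13,)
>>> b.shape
(7, 3)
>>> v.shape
(13, 7, 13, 2)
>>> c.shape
(3, 3)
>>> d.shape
(2, 13, 7, 13)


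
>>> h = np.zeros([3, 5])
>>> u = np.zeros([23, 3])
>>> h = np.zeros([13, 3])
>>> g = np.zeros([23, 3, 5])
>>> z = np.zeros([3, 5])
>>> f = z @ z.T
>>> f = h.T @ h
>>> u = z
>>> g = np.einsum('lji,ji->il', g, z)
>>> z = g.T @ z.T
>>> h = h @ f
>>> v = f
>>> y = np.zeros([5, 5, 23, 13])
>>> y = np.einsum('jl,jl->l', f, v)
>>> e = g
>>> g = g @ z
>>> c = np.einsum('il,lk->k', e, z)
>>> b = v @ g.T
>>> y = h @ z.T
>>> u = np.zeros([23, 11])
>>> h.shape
(13, 3)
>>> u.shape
(23, 11)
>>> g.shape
(5, 3)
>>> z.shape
(23, 3)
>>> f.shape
(3, 3)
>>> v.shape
(3, 3)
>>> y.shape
(13, 23)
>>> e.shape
(5, 23)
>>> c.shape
(3,)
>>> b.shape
(3, 5)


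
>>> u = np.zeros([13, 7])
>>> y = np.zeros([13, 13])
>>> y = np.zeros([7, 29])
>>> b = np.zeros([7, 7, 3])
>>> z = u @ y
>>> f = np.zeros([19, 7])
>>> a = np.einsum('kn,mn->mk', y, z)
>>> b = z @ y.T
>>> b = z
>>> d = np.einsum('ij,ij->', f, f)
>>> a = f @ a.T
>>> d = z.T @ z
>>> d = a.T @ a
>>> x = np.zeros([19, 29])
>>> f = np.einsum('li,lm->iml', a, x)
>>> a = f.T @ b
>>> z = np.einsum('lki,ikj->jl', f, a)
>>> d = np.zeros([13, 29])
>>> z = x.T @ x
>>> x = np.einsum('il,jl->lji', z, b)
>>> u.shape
(13, 7)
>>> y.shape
(7, 29)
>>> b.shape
(13, 29)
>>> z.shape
(29, 29)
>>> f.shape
(13, 29, 19)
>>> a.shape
(19, 29, 29)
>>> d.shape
(13, 29)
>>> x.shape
(29, 13, 29)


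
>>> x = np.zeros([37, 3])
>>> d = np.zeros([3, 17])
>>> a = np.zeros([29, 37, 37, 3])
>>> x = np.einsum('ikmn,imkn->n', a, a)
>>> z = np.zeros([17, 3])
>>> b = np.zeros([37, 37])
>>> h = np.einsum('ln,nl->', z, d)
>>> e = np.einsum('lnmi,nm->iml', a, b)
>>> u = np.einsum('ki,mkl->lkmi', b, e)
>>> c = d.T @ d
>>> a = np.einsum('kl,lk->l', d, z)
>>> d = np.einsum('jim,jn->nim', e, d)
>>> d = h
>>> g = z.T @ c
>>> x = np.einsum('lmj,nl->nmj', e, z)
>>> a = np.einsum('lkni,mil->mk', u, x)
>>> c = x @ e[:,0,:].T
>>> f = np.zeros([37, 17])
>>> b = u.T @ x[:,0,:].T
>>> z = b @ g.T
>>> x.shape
(17, 37, 29)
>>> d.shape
()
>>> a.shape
(17, 37)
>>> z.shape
(37, 3, 37, 3)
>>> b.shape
(37, 3, 37, 17)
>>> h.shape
()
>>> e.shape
(3, 37, 29)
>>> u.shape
(29, 37, 3, 37)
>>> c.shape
(17, 37, 3)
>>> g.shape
(3, 17)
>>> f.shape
(37, 17)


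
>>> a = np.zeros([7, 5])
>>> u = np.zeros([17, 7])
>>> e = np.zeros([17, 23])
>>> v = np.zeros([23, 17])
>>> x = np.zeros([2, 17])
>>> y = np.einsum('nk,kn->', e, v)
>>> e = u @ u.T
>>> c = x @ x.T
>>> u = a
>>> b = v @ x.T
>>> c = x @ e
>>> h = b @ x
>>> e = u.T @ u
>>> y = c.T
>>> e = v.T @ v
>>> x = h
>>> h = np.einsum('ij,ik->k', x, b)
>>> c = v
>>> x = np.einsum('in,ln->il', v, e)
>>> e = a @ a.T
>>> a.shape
(7, 5)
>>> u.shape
(7, 5)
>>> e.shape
(7, 7)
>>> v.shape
(23, 17)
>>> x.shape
(23, 17)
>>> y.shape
(17, 2)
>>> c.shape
(23, 17)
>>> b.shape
(23, 2)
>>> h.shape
(2,)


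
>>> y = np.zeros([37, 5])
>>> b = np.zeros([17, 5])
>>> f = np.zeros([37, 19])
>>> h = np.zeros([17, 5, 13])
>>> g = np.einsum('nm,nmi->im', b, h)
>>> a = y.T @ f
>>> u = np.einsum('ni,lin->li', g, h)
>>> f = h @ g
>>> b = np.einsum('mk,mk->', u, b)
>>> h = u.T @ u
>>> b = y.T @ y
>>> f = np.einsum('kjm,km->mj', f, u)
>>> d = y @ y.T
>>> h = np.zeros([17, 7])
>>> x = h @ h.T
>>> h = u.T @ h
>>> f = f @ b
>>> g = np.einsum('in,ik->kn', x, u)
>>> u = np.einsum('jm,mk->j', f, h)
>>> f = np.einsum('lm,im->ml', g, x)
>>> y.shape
(37, 5)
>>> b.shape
(5, 5)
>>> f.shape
(17, 5)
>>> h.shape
(5, 7)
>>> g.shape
(5, 17)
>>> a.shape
(5, 19)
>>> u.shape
(5,)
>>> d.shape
(37, 37)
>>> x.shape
(17, 17)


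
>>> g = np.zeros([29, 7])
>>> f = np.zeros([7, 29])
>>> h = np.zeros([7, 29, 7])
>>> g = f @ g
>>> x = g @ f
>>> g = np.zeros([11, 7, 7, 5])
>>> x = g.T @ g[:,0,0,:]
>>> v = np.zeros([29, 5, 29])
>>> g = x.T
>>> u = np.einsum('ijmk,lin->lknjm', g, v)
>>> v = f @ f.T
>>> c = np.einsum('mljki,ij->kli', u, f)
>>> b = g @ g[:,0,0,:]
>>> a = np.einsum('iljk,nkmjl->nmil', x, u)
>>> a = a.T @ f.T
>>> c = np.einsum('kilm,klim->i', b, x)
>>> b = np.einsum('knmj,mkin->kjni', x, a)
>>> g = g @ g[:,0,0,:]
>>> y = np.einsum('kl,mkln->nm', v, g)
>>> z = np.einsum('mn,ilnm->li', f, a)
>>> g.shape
(5, 7, 7, 5)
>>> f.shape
(7, 29)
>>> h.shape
(7, 29, 7)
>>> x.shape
(5, 7, 7, 5)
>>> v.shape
(7, 7)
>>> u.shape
(29, 5, 29, 7, 7)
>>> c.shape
(7,)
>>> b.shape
(5, 5, 7, 29)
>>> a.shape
(7, 5, 29, 7)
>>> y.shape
(5, 5)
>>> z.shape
(5, 7)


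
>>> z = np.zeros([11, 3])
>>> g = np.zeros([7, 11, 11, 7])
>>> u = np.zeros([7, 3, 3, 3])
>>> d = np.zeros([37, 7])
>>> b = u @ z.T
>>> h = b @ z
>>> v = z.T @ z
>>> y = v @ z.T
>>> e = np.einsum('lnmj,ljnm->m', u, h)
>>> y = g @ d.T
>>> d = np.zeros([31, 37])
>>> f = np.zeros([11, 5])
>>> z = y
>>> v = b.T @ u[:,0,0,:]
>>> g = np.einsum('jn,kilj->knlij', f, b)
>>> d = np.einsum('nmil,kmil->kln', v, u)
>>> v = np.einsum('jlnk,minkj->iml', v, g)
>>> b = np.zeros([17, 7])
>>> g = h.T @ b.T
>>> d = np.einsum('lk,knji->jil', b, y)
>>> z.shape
(7, 11, 11, 37)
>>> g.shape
(3, 3, 3, 17)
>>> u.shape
(7, 3, 3, 3)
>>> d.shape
(11, 37, 17)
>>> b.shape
(17, 7)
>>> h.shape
(7, 3, 3, 3)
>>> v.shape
(5, 7, 3)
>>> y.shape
(7, 11, 11, 37)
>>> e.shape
(3,)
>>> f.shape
(11, 5)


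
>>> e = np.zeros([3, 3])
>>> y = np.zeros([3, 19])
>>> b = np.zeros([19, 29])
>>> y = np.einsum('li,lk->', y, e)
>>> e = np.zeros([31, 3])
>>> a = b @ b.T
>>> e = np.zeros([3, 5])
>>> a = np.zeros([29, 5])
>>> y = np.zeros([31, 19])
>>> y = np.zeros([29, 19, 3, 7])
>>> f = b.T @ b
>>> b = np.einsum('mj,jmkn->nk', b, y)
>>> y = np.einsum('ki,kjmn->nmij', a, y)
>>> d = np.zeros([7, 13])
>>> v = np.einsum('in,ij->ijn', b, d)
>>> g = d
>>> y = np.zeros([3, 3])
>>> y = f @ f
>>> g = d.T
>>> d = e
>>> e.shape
(3, 5)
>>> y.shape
(29, 29)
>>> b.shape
(7, 3)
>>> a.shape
(29, 5)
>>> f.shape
(29, 29)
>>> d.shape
(3, 5)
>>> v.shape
(7, 13, 3)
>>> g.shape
(13, 7)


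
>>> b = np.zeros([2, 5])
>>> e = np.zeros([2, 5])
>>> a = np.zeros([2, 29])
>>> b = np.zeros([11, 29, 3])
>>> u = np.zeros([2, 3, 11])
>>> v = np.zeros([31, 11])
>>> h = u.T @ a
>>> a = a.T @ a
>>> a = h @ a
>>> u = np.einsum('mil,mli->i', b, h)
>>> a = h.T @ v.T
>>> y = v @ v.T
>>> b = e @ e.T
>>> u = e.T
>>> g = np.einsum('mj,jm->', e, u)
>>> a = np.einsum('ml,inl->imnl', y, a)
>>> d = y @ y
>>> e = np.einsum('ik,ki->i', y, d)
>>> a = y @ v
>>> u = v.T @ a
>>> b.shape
(2, 2)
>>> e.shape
(31,)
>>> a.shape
(31, 11)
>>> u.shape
(11, 11)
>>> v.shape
(31, 11)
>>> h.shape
(11, 3, 29)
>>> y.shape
(31, 31)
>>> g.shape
()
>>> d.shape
(31, 31)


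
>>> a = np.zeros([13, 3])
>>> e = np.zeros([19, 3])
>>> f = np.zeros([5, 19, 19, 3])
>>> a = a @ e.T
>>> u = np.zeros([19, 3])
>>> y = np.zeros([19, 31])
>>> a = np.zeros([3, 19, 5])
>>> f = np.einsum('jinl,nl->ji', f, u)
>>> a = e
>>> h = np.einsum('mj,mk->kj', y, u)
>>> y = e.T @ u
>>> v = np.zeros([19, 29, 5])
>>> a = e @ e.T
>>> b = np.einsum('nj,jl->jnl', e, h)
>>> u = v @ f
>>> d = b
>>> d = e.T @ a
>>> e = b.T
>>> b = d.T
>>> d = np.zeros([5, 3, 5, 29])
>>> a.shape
(19, 19)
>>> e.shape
(31, 19, 3)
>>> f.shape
(5, 19)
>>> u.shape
(19, 29, 19)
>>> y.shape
(3, 3)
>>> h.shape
(3, 31)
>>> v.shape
(19, 29, 5)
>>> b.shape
(19, 3)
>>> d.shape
(5, 3, 5, 29)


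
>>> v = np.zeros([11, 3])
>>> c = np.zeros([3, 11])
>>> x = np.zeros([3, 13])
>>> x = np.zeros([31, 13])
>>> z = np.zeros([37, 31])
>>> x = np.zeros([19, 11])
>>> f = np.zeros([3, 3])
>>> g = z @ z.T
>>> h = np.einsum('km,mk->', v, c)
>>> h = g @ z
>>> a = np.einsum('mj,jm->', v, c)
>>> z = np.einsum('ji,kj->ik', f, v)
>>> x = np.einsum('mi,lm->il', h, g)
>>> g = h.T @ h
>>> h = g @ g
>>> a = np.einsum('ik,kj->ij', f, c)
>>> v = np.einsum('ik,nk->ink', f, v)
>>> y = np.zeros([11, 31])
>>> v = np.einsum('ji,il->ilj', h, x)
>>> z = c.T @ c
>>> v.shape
(31, 37, 31)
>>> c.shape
(3, 11)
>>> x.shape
(31, 37)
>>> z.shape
(11, 11)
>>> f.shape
(3, 3)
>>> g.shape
(31, 31)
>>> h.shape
(31, 31)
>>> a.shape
(3, 11)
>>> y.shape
(11, 31)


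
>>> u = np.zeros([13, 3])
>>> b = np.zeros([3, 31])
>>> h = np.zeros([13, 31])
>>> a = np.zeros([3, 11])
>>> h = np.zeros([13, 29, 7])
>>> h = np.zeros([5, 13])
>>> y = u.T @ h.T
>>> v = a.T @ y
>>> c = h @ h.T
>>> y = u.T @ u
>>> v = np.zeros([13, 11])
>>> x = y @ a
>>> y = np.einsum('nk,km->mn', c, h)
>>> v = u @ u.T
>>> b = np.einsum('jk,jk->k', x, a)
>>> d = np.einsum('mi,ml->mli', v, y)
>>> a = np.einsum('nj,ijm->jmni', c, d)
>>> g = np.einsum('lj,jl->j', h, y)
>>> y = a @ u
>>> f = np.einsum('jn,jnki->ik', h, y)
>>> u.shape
(13, 3)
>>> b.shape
(11,)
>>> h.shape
(5, 13)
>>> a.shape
(5, 13, 5, 13)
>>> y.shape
(5, 13, 5, 3)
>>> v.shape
(13, 13)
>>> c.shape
(5, 5)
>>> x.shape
(3, 11)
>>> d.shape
(13, 5, 13)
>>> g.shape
(13,)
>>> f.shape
(3, 5)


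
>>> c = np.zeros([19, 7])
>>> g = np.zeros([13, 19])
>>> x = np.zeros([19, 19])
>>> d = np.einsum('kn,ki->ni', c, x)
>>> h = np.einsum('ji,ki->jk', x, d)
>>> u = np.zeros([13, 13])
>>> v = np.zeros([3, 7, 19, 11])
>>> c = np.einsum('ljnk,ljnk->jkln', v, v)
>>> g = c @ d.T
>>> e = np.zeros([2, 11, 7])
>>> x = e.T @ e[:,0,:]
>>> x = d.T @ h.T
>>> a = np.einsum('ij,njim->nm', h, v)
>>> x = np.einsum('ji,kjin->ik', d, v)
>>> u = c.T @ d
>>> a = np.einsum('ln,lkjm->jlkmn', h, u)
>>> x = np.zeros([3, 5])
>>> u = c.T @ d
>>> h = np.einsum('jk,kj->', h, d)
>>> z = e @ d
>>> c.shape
(7, 11, 3, 19)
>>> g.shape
(7, 11, 3, 7)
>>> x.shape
(3, 5)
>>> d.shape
(7, 19)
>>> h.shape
()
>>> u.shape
(19, 3, 11, 19)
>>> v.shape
(3, 7, 19, 11)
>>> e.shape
(2, 11, 7)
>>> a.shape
(11, 19, 3, 19, 7)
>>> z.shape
(2, 11, 19)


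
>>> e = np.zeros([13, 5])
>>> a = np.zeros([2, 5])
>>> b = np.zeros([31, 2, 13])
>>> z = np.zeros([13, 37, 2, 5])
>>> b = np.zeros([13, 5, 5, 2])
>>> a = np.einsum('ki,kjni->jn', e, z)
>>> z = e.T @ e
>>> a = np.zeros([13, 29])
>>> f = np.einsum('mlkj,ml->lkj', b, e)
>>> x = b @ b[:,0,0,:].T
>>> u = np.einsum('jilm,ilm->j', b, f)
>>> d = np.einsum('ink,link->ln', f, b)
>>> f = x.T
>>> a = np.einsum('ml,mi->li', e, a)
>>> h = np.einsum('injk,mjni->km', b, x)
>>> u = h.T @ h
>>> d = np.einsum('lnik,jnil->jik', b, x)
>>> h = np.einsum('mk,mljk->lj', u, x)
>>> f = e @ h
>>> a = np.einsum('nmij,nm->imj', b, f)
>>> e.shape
(13, 5)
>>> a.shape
(5, 5, 2)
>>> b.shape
(13, 5, 5, 2)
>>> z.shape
(5, 5)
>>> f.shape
(13, 5)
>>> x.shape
(13, 5, 5, 13)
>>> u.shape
(13, 13)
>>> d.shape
(13, 5, 2)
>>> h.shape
(5, 5)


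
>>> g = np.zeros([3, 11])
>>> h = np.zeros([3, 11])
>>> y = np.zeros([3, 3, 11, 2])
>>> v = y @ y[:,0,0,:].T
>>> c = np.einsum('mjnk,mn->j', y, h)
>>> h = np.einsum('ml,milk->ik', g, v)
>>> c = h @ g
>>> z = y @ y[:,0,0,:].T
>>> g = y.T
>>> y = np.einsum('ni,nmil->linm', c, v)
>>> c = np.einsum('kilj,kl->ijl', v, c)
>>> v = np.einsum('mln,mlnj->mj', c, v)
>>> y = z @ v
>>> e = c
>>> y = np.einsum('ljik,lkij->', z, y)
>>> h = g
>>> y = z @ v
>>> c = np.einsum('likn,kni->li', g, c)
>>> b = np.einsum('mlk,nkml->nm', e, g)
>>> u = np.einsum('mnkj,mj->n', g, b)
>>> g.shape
(2, 11, 3, 3)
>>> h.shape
(2, 11, 3, 3)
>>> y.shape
(3, 3, 11, 3)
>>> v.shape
(3, 3)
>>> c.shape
(2, 11)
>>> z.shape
(3, 3, 11, 3)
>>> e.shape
(3, 3, 11)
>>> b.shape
(2, 3)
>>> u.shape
(11,)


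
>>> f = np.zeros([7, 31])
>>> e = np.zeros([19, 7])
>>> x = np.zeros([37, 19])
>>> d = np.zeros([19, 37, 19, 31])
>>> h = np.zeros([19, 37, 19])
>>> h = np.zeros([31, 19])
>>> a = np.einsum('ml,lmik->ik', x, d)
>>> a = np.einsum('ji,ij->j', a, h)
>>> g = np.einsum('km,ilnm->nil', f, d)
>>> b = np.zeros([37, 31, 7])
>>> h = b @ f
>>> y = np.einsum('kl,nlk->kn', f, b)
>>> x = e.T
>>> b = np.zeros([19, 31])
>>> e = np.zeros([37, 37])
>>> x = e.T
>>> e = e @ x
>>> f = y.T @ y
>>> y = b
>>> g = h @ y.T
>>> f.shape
(37, 37)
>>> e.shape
(37, 37)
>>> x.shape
(37, 37)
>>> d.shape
(19, 37, 19, 31)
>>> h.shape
(37, 31, 31)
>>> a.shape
(19,)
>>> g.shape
(37, 31, 19)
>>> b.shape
(19, 31)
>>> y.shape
(19, 31)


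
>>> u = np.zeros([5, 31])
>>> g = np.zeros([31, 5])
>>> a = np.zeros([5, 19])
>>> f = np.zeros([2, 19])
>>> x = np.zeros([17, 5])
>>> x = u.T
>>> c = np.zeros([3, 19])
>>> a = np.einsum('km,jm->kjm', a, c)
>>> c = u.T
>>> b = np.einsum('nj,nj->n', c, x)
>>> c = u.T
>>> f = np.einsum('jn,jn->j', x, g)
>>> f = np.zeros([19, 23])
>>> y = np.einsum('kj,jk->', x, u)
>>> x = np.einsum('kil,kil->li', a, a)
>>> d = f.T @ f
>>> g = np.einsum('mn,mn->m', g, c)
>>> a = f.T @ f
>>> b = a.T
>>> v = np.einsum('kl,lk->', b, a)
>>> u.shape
(5, 31)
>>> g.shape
(31,)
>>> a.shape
(23, 23)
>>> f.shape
(19, 23)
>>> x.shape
(19, 3)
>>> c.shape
(31, 5)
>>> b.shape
(23, 23)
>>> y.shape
()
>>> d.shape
(23, 23)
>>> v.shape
()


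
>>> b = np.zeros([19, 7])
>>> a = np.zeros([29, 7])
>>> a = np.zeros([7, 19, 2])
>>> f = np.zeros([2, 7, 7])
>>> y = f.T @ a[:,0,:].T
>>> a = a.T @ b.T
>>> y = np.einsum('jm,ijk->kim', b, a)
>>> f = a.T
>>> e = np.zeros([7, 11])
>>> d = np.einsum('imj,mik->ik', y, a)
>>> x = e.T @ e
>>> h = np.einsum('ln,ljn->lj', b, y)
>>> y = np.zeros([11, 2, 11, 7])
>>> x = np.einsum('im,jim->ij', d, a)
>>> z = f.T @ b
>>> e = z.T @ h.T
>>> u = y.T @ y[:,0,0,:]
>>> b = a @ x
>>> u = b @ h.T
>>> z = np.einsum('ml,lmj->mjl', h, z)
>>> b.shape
(2, 19, 2)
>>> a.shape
(2, 19, 19)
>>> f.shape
(19, 19, 2)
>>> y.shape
(11, 2, 11, 7)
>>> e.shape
(7, 19, 19)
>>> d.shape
(19, 19)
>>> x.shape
(19, 2)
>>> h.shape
(19, 2)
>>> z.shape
(19, 7, 2)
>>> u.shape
(2, 19, 19)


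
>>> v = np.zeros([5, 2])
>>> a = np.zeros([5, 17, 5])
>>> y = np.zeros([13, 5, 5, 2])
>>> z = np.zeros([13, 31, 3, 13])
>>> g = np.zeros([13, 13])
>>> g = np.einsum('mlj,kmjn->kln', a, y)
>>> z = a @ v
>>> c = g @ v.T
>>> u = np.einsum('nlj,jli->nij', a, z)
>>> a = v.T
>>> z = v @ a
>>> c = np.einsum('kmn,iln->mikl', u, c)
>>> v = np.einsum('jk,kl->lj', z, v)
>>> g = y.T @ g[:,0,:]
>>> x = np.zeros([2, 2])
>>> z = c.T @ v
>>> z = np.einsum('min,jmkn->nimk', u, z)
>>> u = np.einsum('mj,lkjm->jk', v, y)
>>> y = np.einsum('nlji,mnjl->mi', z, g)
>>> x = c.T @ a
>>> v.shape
(2, 5)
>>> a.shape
(2, 5)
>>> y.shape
(2, 13)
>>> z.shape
(5, 2, 5, 13)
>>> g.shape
(2, 5, 5, 2)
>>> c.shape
(2, 13, 5, 17)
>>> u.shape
(5, 5)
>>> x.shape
(17, 5, 13, 5)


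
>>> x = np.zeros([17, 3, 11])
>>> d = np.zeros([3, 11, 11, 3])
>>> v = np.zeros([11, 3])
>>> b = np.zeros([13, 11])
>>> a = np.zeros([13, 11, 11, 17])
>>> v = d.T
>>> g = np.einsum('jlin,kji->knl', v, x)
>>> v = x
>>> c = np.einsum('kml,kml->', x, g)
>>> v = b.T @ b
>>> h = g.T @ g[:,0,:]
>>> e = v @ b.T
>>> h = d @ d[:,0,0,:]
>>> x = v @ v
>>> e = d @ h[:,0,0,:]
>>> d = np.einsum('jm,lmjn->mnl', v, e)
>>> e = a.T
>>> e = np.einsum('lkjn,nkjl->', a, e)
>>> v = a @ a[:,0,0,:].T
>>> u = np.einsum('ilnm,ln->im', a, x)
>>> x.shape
(11, 11)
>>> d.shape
(11, 3, 3)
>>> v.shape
(13, 11, 11, 13)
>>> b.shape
(13, 11)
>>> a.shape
(13, 11, 11, 17)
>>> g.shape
(17, 3, 11)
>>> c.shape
()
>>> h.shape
(3, 11, 11, 3)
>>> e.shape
()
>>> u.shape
(13, 17)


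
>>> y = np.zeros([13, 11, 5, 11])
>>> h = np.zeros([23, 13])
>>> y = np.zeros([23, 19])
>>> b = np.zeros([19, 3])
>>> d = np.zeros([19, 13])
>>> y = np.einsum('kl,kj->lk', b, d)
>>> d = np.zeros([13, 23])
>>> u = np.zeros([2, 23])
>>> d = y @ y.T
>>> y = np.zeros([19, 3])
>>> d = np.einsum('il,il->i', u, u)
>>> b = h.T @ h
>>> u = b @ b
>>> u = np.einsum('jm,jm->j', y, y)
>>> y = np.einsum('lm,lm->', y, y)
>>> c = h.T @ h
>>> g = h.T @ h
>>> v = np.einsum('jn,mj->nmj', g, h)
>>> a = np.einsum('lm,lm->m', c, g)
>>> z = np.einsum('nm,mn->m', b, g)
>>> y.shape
()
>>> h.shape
(23, 13)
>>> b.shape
(13, 13)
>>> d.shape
(2,)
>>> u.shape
(19,)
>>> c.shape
(13, 13)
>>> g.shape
(13, 13)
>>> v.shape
(13, 23, 13)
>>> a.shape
(13,)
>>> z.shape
(13,)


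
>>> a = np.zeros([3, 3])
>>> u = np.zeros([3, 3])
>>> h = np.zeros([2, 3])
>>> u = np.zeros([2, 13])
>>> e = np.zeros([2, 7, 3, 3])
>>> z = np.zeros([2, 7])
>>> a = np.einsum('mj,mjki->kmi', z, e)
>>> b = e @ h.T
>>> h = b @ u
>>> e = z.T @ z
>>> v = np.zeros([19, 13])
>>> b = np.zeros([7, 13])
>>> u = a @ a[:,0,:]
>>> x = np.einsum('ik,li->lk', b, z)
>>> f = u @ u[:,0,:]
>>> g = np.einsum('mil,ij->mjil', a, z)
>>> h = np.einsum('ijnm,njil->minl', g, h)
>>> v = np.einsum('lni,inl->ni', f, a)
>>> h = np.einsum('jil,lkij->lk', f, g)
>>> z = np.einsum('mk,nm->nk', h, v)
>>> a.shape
(3, 2, 3)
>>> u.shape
(3, 2, 3)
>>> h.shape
(3, 7)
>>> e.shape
(7, 7)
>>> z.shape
(2, 7)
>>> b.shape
(7, 13)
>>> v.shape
(2, 3)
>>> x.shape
(2, 13)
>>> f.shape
(3, 2, 3)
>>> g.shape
(3, 7, 2, 3)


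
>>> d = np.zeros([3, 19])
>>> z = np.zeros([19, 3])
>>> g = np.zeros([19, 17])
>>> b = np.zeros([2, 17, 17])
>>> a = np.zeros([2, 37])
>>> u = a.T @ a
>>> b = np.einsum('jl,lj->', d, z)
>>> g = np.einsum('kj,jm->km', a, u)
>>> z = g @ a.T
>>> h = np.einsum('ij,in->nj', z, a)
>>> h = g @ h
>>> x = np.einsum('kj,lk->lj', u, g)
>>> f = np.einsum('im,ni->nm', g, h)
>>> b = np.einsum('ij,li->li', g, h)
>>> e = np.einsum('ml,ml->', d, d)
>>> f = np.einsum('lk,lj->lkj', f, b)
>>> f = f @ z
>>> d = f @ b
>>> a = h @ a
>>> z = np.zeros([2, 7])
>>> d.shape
(2, 37, 2)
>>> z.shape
(2, 7)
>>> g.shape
(2, 37)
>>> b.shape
(2, 2)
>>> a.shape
(2, 37)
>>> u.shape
(37, 37)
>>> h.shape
(2, 2)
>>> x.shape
(2, 37)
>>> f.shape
(2, 37, 2)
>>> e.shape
()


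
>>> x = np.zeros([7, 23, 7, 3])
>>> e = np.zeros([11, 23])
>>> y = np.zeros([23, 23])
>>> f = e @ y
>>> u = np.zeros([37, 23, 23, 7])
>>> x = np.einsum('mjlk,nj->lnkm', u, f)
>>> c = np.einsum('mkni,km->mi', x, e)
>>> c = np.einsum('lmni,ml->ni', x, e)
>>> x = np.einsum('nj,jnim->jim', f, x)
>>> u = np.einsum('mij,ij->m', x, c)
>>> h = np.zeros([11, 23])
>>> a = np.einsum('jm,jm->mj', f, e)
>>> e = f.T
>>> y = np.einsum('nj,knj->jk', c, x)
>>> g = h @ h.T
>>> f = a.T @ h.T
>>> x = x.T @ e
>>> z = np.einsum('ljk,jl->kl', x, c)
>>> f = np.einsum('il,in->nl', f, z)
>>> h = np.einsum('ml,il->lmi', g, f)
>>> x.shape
(37, 7, 11)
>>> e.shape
(23, 11)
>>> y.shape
(37, 23)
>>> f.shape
(37, 11)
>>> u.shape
(23,)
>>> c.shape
(7, 37)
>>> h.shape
(11, 11, 37)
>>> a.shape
(23, 11)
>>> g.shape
(11, 11)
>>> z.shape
(11, 37)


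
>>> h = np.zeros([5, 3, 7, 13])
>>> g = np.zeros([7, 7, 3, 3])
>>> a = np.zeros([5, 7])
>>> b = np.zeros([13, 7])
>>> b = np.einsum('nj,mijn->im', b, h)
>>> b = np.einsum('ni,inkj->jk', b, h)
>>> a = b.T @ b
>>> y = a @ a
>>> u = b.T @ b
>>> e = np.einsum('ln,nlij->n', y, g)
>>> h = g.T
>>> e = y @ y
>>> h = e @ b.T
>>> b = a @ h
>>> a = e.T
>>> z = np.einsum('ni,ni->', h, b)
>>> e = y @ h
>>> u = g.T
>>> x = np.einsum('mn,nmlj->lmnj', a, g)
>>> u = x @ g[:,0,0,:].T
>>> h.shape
(7, 13)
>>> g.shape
(7, 7, 3, 3)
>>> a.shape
(7, 7)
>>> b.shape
(7, 13)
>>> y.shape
(7, 7)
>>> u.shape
(3, 7, 7, 7)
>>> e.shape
(7, 13)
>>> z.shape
()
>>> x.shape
(3, 7, 7, 3)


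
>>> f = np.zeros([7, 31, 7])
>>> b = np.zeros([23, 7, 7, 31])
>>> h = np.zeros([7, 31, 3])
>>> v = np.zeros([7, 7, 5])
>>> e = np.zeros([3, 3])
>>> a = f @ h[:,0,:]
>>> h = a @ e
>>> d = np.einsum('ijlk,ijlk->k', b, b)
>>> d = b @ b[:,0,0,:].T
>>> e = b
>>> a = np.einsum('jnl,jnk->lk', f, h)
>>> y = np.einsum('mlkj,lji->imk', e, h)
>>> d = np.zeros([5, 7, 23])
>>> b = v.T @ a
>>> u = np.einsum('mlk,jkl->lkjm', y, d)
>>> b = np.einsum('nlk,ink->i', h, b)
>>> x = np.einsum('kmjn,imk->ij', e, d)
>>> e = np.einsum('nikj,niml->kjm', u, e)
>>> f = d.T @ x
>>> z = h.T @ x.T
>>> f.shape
(23, 7, 7)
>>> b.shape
(5,)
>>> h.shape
(7, 31, 3)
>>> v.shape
(7, 7, 5)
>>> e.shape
(5, 3, 7)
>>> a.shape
(7, 3)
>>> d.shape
(5, 7, 23)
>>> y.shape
(3, 23, 7)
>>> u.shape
(23, 7, 5, 3)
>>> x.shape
(5, 7)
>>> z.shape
(3, 31, 5)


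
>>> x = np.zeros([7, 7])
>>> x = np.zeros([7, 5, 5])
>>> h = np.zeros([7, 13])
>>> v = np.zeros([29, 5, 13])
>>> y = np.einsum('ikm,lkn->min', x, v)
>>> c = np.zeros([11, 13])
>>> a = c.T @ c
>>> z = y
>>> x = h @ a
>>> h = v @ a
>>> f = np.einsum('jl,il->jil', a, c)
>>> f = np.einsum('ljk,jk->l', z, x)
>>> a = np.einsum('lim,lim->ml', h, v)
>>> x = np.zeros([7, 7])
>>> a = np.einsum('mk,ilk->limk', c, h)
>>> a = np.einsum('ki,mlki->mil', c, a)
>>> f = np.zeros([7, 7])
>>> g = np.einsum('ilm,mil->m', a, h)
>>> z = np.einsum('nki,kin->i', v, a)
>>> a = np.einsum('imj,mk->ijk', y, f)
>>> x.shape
(7, 7)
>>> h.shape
(29, 5, 13)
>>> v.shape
(29, 5, 13)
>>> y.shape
(5, 7, 13)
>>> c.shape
(11, 13)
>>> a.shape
(5, 13, 7)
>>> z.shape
(13,)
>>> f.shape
(7, 7)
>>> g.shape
(29,)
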